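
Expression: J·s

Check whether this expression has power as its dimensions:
No

The expression J·s has dimensions [L^2 M T^-1], but power has dimensions [L^2 M T^-3].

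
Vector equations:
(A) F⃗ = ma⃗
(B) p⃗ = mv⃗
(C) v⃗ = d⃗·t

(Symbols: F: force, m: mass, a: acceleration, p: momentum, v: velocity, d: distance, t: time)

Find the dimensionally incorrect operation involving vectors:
(C) v⃗ = d⃗·t

(A) F⃗ = ma⃗: LHS [L M T^-2], RHS [L M T^-2] ✓ — Force and acceleration are vectors, mass is a scalar
(B) p⃗ = mv⃗: LHS [L M T^-1], RHS [L M T^-1] ✓ — mass (scalar) times velocity (vector)
(C) v⃗ = d⃗·t: LHS [L T^-1], RHS [L T] ✗ — velocity is displacement per time; should be d⃗/t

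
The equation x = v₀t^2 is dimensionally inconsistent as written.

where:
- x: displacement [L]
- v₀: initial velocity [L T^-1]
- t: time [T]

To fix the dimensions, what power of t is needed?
The exponent of t should be 1: x = v₀t

The LHS x has dimensions [L]; t has dimensions [T].
As written, the RHS v₀t^2 (exponent 2 on t) has dimensions [L T], which does not match.
With exponent 1, the RHS v₀t has dimensions [L], matching the LHS.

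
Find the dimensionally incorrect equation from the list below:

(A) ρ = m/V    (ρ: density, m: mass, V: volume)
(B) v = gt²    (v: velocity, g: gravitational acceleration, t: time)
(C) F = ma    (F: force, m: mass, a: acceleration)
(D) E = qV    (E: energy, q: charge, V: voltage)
(B) v = gt²

The equation (B) v = gt² is dimensionally incorrect.

LHS (v): [L T^-1]
RHS (gt²): [L] ✗

The dimensions do not match. The other three equations balance.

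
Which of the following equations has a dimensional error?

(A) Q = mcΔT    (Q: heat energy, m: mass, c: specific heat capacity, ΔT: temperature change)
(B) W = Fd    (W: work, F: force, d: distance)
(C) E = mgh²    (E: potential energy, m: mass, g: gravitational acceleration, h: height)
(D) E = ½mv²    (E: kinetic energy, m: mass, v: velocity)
(C) E = mgh²

The equation (C) E = mgh² is dimensionally incorrect.

LHS (E): [L^2 M T^-2]
RHS (mgh²): [L^3 M T^-2] ✗

The dimensions do not match. The other three equations balance.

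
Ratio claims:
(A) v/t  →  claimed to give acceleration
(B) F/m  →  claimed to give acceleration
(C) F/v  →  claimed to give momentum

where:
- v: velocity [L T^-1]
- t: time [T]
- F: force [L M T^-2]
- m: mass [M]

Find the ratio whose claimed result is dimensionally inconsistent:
(C) F/v does not give momentum

(A) v/t: [L T^-2] = acceleration [L T^-2] ✓
(B) F/m: [L T^-2] = acceleration [L T^-2] ✓
(C) F/v: [M T^-1] ≠ momentum [L M T^-1] ✗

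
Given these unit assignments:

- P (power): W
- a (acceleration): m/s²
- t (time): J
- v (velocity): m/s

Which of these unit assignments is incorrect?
t

The variable t (time) should have units s, not J.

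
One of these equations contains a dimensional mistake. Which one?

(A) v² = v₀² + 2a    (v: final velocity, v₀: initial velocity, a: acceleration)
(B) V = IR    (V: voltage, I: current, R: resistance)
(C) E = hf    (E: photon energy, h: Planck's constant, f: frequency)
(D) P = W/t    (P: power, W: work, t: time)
(A) v² = v₀² + 2a

The equation (A) v² = v₀² + 2a is dimensionally incorrect.

LHS (v²): [L^2 T^-2]
RHS terms:
  - v₀²: [L^2 T^-2] ✓
  - 2a: [L T^-2] ✗ (does not match LHS)

The dimensions do not match. The other three equations balance.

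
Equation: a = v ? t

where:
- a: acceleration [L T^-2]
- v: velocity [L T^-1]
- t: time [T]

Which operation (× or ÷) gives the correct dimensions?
division (÷): a = v ÷ t

a [L T^-2]; v [L T^-1]; t [T].
v × t → [L] ✗
v ÷ t → [L T^-2] ✓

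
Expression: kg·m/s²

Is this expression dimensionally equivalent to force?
Yes

The expression kg·m/s² has dimensions [L M T^-2], which is exactly force [L M T^-2].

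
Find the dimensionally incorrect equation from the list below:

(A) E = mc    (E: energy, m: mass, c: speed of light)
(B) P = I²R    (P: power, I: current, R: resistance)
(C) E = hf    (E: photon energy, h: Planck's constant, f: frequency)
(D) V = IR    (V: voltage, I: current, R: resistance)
(A) E = mc

The equation (A) E = mc is dimensionally incorrect.

LHS (E): [L^2 M T^-2]
RHS (mc): [L M T^-1] ✗

The dimensions do not match. The other three equations balance.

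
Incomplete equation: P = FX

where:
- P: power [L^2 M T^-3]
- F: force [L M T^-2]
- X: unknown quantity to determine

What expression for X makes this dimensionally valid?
X = v (velocity), dimensions [L T^-1]

P has dimensions [L^2 M T^-3]; the rest of the RHS (F) has dimensions [L M T^-2].
So X must have dimensions [L T^-1] — X = v (velocity).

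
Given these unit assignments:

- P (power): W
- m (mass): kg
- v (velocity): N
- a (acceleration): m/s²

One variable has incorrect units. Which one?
v

The variable v (velocity) should have units m/s, not N.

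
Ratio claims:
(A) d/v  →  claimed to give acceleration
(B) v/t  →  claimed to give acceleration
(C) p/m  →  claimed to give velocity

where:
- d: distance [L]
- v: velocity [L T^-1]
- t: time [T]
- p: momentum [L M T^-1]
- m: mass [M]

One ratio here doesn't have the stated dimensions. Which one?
(A) d/v does not give acceleration

(A) d/v: [T] ≠ acceleration [L T^-2] ✗
(B) v/t: [L T^-2] = acceleration [L T^-2] ✓
(C) p/m: [L T^-1] = velocity [L T^-1] ✓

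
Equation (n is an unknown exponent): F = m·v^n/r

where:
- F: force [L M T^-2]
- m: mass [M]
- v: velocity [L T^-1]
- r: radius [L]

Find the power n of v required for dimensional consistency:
n = 2

F has dimensions [L M T^-2]; v has dimensions [L T^-1].
The rest of the RHS has dimensions [L^-1 M], so v^n must supply [L^2 T^-2].
With n = 2: m·v^2/r has dimensions [L M T^-2], matching the LHS ✓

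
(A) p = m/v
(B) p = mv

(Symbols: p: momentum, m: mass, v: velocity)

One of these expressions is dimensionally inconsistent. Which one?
(A)

(A) p = m/v: LHS [L M T^-1], RHS [L^-1 M T] ✗
(B) p = mv: LHS [L M T^-1], RHS [L M T^-1] ✓

Expression (A) p = m/v is dimensionally incorrect.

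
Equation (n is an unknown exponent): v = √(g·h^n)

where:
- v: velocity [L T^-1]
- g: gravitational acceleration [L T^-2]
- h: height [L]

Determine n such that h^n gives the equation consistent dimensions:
n = 1

v has dimensions [L T^-1]; h has dimensions [L].
With n = 1: √(g·h^1) has dimensions [L T^-1], matching the LHS ✓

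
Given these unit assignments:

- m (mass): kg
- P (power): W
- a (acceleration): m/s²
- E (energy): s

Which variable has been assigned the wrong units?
E

The variable E (energy) should have units J, not s.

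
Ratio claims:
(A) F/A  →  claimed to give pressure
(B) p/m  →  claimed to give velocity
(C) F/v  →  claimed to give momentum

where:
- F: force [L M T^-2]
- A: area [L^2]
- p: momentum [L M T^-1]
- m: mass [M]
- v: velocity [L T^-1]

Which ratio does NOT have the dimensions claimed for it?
(C) F/v does not give momentum

(A) F/A: [L^-1 M T^-2] = pressure [L^-1 M T^-2] ✓
(B) p/m: [L T^-1] = velocity [L T^-1] ✓
(C) F/v: [M T^-1] ≠ momentum [L M T^-1] ✗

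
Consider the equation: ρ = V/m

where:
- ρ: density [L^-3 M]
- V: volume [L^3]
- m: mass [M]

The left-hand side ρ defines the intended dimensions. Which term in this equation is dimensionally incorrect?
The right-hand side term V/m

ρ has dimensions [L^-3 M], but V/m has dimensions [L^3 M^-1], so the term V/m is dimensionally wrong for ρ.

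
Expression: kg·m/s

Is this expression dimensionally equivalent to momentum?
Yes

The expression kg·m/s has dimensions [L M T^-1], which is exactly momentum [L M T^-1].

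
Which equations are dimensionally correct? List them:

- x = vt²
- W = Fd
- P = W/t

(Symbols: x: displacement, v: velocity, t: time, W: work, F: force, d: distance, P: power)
Dimensionally correct: W = Fd, P = W/t
Dimensionally incorrect: x = vt²
Ordered (correct first, then incorrect): W = Fd, P = W/t, x = vt²

- x = vt²: LHS [L], RHS [L T] → incorrect ✗
- W = Fd: LHS [L^2 M T^-2], RHS [L^2 M T^-2] → correct ✓
- P = W/t: LHS [L^2 M T^-3], RHS [L^2 M T^-3] → correct ✓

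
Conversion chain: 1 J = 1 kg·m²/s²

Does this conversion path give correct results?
The chain is correct (no errors).

Correct: Joule is defined as kg·m²/s²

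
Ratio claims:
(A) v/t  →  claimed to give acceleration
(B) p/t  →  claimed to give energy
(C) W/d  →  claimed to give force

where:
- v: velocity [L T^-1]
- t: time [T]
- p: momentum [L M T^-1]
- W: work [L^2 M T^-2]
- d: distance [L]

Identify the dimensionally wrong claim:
(B) p/t does not give energy

(A) v/t: [L T^-2] = acceleration [L T^-2] ✓
(B) p/t: [L M T^-2] ≠ energy [L^2 M T^-2] ✗
(C) W/d: [L M T^-2] = force [L M T^-2] ✓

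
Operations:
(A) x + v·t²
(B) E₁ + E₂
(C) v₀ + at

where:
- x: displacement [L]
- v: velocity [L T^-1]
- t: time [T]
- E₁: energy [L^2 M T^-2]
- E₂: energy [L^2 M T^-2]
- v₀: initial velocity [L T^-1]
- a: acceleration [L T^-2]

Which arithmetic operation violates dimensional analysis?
(A) x + v·t²

(A) x + v·t²: x [L] and v·t² [L T] — different dimensions cannot be added/subtracted ✗
(B) E₁ + E₂: E₁ [L^2 M T^-2] and E₂ [L^2 M T^-2] — same dimensions ✓
(C) v₀ + at: v₀ [L T^-1] and at [L T^-1] — same dimensions ✓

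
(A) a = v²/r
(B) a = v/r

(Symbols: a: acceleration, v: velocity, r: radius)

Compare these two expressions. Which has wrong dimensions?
(B)

(A) a = v²/r: LHS [L T^-2], RHS [L T^-2] ✓
(B) a = v/r: LHS [L T^-2], RHS [T^-1] ✗

Expression (B) a = v/r is dimensionally incorrect.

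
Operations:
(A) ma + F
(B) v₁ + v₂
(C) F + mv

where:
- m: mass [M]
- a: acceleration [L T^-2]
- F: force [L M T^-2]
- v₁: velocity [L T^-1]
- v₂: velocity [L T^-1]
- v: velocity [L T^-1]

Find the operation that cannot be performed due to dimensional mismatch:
(C) F + mv

(A) ma + F: ma [L M T^-2] and F [L M T^-2] — same dimensions ✓
(B) v₁ + v₂: v₁ [L T^-1] and v₂ [L T^-1] — same dimensions ✓
(C) F + mv: F [L M T^-2] and mv [L M T^-1] — different dimensions cannot be added/subtracted ✗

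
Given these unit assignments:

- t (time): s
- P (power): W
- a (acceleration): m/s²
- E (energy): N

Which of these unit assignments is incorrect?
E

The variable E (energy) should have units J, not N.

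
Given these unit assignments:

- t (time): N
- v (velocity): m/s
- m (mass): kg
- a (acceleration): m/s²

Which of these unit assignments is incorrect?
t

The variable t (time) should have units s, not N.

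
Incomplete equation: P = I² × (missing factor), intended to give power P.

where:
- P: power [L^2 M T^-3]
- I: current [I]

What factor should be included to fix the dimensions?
R (resistance), dimensions [I^-2 L^2 M T^-3]

P has dimensions [L^2 M T^-3] and I² has dimensions [I^2].
The missing factor must have dimensions [L^2 M T^-3] / [I^2] = [I^-2 L^2 M T^-3], i.e. resistance (R).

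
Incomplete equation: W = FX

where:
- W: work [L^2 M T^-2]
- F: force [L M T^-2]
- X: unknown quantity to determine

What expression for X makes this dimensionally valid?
X = d (distance), dimensions [L]

W has dimensions [L^2 M T^-2]; the rest of the RHS (F) has dimensions [L M T^-2].
So X must have dimensions [L] — X = d (distance).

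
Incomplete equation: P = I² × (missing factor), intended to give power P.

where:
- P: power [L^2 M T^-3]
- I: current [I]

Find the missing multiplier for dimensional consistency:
R (resistance), dimensions [I^-2 L^2 M T^-3]

P has dimensions [L^2 M T^-3] and I² has dimensions [I^2].
The missing factor must have dimensions [L^2 M T^-3] / [I^2] = [I^-2 L^2 M T^-3], i.e. resistance (R).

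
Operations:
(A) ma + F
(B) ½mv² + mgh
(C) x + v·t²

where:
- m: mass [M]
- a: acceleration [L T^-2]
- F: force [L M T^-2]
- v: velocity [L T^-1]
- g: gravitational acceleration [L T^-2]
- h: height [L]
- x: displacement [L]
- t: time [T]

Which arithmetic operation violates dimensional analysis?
(C) x + v·t²

(A) ma + F: ma [L M T^-2] and F [L M T^-2] — same dimensions ✓
(B) ½mv² + mgh: ½mv² [L^2 M T^-2] and mgh [L^2 M T^-2] — same dimensions ✓
(C) x + v·t²: x [L] and v·t² [L T] — different dimensions cannot be added/subtracted ✗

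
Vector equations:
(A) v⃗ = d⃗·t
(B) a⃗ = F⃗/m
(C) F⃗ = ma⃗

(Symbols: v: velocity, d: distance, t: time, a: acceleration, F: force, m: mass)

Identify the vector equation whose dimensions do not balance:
(A) v⃗ = d⃗·t

(A) v⃗ = d⃗·t: LHS [L T^-1], RHS [L T] ✗ — velocity is displacement per time; should be d⃗/t
(B) a⃗ = F⃗/m: LHS [L T^-2], RHS [L T^-2] ✓ — force (vector) divided by mass (scalar)
(C) F⃗ = ma⃗: LHS [L M T^-2], RHS [L M T^-2] ✓ — Force and acceleration are vectors, mass is a scalar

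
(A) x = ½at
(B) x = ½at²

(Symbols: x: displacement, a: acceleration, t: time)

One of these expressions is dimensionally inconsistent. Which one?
(A)

(A) x = ½at: LHS [L], RHS [L T^-1] ✗
(B) x = ½at²: LHS [L], RHS [L] ✓

Expression (A) x = ½at is dimensionally incorrect.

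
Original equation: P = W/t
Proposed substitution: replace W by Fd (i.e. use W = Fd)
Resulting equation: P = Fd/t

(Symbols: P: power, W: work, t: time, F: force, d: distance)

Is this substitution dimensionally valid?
Yes

[W] = [L^2 M T^-2] and [Fd] = [L^2 M T^-2]. These match, so the substitution replaces a quantity by one of the same dimensions and the result P = Fd/t has LHS [L^2 M T^-3] vs RHS [L^2 M T^-3] — still consistent.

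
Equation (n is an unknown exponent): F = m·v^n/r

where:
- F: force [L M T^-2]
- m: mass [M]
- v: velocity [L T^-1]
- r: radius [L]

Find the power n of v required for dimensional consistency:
n = 2

F has dimensions [L M T^-2]; v has dimensions [L T^-1].
The rest of the RHS has dimensions [L^-1 M], so v^n must supply [L^2 T^-2].
With n = 2: m·v^2/r has dimensions [L M T^-2], matching the LHS ✓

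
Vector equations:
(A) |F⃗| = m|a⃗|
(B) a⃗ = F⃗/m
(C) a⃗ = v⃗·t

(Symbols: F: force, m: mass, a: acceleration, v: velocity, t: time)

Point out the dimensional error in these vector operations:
(C) a⃗ = v⃗·t

(A) |F⃗| = m|a⃗|: LHS [L M T^-2], RHS [L M T^-2] ✓ — magnitudes of vectors are scalars
(B) a⃗ = F⃗/m: LHS [L T^-2], RHS [L T^-2] ✓ — force (vector) divided by mass (scalar)
(C) a⃗ = v⃗·t: LHS [L T^-2], RHS [L] ✗ — acceleration is velocity per time; should be v⃗/t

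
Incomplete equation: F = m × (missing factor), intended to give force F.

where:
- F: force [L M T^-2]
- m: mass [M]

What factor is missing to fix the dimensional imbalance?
a (acceleration), dimensions [L T^-2]

F has dimensions [L M T^-2] and m has dimensions [M].
The missing factor must have dimensions [L M T^-2] / [M] = [L T^-2], i.e. acceleration (a).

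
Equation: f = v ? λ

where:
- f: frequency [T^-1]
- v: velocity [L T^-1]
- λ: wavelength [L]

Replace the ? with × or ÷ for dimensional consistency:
division (÷): f = v ÷ λ

f [T^-1]; v [L T^-1]; λ [L].
v × λ → [L^2 T^-1] ✗
v ÷ λ → [T^-1] ✓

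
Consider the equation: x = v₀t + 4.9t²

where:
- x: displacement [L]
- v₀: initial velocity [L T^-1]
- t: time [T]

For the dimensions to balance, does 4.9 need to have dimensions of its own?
Yes

x has dimensions [L], while t² alone has dimensions [T^2]. For the equation to balance, the factor 4.9 must carry dimensions [L T^-2] — it is a dimensional constant (a numerical value of a physical quantity with its units suppressed), not a pure number.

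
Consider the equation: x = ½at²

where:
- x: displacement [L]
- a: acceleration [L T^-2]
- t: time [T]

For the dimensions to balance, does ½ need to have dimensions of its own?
No

x has dimensions [L] and at² already has dimensions [L], so the equation balances without ½ contributing any dimensions. ½ is a pure (dimensionless) number; changing or removing it would not affect dimensional consistency.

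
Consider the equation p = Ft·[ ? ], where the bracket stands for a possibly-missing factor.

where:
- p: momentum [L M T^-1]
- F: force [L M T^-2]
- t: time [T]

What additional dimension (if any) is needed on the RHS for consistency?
Nothing is missing — the bracketed factor must be dimensionless.

p has dimensions [L M T^-1] and Ft already has dimensions [L M T^-1], so p = Ft is dimensionally complete.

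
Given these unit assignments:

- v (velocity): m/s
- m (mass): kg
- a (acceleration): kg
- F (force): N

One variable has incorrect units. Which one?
a

The variable a (acceleration) should have units m/s², not kg.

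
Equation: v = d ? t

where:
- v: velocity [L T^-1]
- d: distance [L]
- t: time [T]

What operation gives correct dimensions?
division (÷): v = d ÷ t

v [L T^-1]; d [L]; t [T].
d × t → [L T] ✗
d ÷ t → [L T^-1] ✓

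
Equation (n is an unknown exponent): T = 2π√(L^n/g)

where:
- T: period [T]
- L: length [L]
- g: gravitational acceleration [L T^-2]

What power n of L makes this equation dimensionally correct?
n = 1

T has dimensions [T]; L has dimensions [L].
With n = 1: 2π√(L^1/g) has dimensions [T], matching the LHS ✓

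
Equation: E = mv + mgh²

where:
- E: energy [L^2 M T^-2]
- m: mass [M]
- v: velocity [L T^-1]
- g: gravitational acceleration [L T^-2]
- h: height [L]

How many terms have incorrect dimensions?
2

LHS E: [L^2 M T^-2]
- mv: [L M T^-1] ✗
- mgh²: [L^3 M T^-2] ✗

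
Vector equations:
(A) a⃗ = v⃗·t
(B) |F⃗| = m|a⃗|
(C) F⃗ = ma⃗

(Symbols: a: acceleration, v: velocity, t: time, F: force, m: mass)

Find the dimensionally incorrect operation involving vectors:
(A) a⃗ = v⃗·t

(A) a⃗ = v⃗·t: LHS [L T^-2], RHS [L] ✗ — acceleration is velocity per time; should be v⃗/t
(B) |F⃗| = m|a⃗|: LHS [L M T^-2], RHS [L M T^-2] ✓ — magnitudes of vectors are scalars
(C) F⃗ = ma⃗: LHS [L M T^-2], RHS [L M T^-2] ✓ — Force and acceleration are vectors, mass is a scalar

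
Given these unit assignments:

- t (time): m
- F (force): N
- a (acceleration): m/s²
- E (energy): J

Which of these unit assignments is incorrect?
t

The variable t (time) should have units s, not m.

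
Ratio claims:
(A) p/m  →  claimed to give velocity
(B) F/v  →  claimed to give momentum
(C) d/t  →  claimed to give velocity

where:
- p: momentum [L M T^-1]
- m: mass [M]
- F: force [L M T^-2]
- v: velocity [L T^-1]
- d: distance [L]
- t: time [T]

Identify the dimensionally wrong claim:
(B) F/v does not give momentum

(A) p/m: [L T^-1] = velocity [L T^-1] ✓
(B) F/v: [M T^-1] ≠ momentum [L M T^-1] ✗
(C) d/t: [L T^-1] = velocity [L T^-1] ✓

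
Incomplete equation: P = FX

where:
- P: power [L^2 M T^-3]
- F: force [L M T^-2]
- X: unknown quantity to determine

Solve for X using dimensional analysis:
X = v (velocity), dimensions [L T^-1]

P has dimensions [L^2 M T^-3]; the rest of the RHS (F) has dimensions [L M T^-2].
So X must have dimensions [L T^-1] — X = v (velocity).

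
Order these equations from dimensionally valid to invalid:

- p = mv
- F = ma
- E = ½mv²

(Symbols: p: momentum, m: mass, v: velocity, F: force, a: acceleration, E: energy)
Dimensionally correct: p = mv, F = ma, E = ½mv²
Dimensionally incorrect: none
Ordered (correct first, then incorrect): p = mv, F = ma, E = ½mv²

- p = mv: LHS [L M T^-1], RHS [L M T^-1] → correct ✓
- F = ma: LHS [L M T^-2], RHS [L M T^-2] → correct ✓
- E = ½mv²: LHS [L^2 M T^-2], RHS [L^2 M T^-2] → correct ✓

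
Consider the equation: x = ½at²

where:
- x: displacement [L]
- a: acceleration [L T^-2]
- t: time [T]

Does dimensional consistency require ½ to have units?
No

x has dimensions [L] and at² already has dimensions [L], so the equation balances without ½ contributing any dimensions. ½ is a pure (dimensionless) number; changing or removing it would not affect dimensional consistency.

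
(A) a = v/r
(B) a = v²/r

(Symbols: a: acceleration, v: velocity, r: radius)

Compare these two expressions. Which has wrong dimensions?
(A)

(A) a = v/r: LHS [L T^-2], RHS [T^-1] ✗
(B) a = v²/r: LHS [L T^-2], RHS [L T^-2] ✓

Expression (A) a = v/r is dimensionally incorrect.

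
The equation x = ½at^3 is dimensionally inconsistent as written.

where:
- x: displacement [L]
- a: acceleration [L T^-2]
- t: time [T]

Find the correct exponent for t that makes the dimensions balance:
The exponent of t should be 2: x = ½at^2

The LHS x has dimensions [L]; t has dimensions [T].
As written, the RHS ½at^3 (exponent 3 on t) has dimensions [L T], which does not match.
With exponent 2, the RHS ½at^2 has dimensions [L], matching the LHS.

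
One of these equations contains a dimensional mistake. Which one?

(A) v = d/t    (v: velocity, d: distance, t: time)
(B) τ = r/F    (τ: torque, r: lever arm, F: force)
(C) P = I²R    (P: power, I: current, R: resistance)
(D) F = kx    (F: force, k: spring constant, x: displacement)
(B) τ = r/F

The equation (B) τ = r/F is dimensionally incorrect.

LHS (τ): [L^2 M T^-2]
RHS (r/F): [M^-1 T^2] ✗

The dimensions do not match. The other three equations balance.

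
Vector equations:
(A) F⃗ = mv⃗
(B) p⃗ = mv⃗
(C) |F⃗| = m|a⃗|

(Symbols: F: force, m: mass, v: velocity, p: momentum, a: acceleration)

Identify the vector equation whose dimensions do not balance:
(A) F⃗ = mv⃗

(A) F⃗ = mv⃗: LHS [L M T^-2], RHS [L M T^-1] ✗ — mass times velocity is momentum, not force; should be ma⃗
(B) p⃗ = mv⃗: LHS [L M T^-1], RHS [L M T^-1] ✓ — mass (scalar) times velocity (vector)
(C) |F⃗| = m|a⃗|: LHS [L M T^-2], RHS [L M T^-2] ✓ — magnitudes of vectors are scalars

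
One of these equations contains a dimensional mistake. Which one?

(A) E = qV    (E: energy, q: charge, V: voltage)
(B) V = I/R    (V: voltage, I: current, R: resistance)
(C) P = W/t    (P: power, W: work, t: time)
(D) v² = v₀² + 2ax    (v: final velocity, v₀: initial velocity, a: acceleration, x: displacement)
(B) V = I/R

The equation (B) V = I/R is dimensionally incorrect.

LHS (V): [I^-1 L^2 M T^-3]
RHS (I/R): [I^3 L^-2 M^-1 T^3] ✗

The dimensions do not match. The other three equations balance.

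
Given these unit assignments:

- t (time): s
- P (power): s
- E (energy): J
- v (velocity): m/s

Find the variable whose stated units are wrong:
P

The variable P (power) should have units W, not s.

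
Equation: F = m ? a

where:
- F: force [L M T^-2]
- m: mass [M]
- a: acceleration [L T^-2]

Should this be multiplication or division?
multiplication (×): F = m × a

F [L M T^-2]; m [M]; a [L T^-2].
m × a → [L M T^-2] ✓
m ÷ a → [L^-1 M T^2] ✗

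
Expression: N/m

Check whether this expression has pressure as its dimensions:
No

The expression N/m has dimensions [M T^-2], but pressure has dimensions [L^-1 M T^-2].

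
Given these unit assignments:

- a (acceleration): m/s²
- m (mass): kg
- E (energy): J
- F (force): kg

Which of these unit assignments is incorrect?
F

The variable F (force) should have units N, not kg.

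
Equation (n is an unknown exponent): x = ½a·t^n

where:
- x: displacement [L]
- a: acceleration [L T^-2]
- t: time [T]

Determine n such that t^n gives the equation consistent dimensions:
n = 2

x has dimensions [L]; t has dimensions [T].
The rest of the RHS has dimensions [L T^-2], so t^n must supply [T^2].
With n = 2: ½a·t^2 has dimensions [L], matching the LHS ✓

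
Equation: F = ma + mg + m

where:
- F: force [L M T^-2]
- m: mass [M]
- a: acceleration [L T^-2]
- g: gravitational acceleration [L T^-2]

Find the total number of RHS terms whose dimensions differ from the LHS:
1

LHS F: [L M T^-2]
- ma: [L M T^-2] ✓
- mg: [L M T^-2] ✓
- m: [M] ✗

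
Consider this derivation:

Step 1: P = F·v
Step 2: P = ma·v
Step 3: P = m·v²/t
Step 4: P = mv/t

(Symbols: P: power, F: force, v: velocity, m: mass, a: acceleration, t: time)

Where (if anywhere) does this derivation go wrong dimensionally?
Step 4

Step 1: P = F·v → LHS [L^2 M T^-3], RHS [L^2 M T^-3] ✓
Step 2: P = ma·v → LHS [L^2 M T^-3], RHS [L^2 M T^-3] ✓
Step 3: P = m·v²/t → LHS [L^2 M T^-3], RHS [L^2 M T^-3] ✓
Step 4: P = mv/t → LHS [L^2 M T^-3], RHS [L M T^-2] ✗

The first dimensional inconsistency appears in step 4: P = mv/t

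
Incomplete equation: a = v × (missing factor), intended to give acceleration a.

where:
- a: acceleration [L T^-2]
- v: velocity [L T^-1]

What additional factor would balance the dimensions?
1/t (inverse time), dimensions [T^-1]

a has dimensions [L T^-2] and v has dimensions [L T^-1].
The missing factor must have dimensions [L T^-2] / [L T^-1] = [T^-1], i.e. inverse time (1/t).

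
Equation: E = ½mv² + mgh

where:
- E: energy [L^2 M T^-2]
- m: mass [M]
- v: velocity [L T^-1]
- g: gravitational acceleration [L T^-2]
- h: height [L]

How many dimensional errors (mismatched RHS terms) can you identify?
0

LHS E: [L^2 M T^-2]
- ½mv²: [L^2 M T^-2] ✓
- mgh: [L^2 M T^-2] ✓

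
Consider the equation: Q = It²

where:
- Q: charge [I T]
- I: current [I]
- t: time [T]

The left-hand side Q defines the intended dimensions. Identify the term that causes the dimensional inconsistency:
The right-hand side term It²

Q has dimensions [I T], but It² has dimensions [I T^2], so the term It² is dimensionally wrong for Q.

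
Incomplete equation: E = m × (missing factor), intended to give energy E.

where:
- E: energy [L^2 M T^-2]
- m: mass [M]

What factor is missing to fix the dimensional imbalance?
v² (velocity squared), dimensions [L^2 T^-2]

E has dimensions [L^2 M T^-2] and m has dimensions [M].
The missing factor must have dimensions [L^2 M T^-2] / [M] = [L^2 T^-2], i.e. velocity squared (v²).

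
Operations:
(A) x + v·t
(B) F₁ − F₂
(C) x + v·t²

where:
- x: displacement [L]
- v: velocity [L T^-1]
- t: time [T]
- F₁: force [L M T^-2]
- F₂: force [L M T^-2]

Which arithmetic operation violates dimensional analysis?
(C) x + v·t²

(A) x + v·t: x [L] and v·t [L] — same dimensions ✓
(B) F₁ − F₂: F₁ [L M T^-2] and F₂ [L M T^-2] — same dimensions ✓
(C) x + v·t²: x [L] and v·t² [L T] — different dimensions cannot be added/subtracted ✗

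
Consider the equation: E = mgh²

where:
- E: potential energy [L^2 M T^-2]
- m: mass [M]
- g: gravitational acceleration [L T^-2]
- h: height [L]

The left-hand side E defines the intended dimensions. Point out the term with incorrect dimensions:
The right-hand side term mgh²

E has dimensions [L^2 M T^-2], but mgh² has dimensions [L^3 M T^-2], so the term mgh² is dimensionally wrong for E.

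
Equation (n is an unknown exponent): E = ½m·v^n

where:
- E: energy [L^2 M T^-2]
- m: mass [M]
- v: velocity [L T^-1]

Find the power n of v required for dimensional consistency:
n = 2

E has dimensions [L^2 M T^-2]; v has dimensions [L T^-1].
The rest of the RHS has dimensions [M], so v^n must supply [L^2 T^-2].
With n = 2: ½m·v^2 has dimensions [L^2 M T^-2], matching the LHS ✓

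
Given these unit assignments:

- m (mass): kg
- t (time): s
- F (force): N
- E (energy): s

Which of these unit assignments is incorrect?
E

The variable E (energy) should have units J, not s.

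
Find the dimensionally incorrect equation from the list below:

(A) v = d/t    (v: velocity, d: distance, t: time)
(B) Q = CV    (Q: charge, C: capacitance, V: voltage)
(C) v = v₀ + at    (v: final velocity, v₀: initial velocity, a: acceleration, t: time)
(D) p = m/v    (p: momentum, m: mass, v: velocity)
(D) p = m/v

The equation (D) p = m/v is dimensionally incorrect.

LHS (p): [L M T^-1]
RHS (m/v): [L^-1 M T] ✗

The dimensions do not match. The other three equations balance.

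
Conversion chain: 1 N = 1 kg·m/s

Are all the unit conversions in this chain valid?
The chain is incorrect (it contains an error).

Incorrect: Newton is kg·m/s², not kg·m/s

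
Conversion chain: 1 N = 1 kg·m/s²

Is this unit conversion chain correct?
The chain is correct (no errors).

Correct: Newton is defined as kg·m/s²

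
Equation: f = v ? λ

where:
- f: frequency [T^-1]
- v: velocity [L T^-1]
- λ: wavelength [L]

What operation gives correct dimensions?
division (÷): f = v ÷ λ

f [T^-1]; v [L T^-1]; λ [L].
v × λ → [L^2 T^-1] ✗
v ÷ λ → [T^-1] ✓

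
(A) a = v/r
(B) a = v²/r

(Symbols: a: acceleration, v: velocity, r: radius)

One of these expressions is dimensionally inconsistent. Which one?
(A)

(A) a = v/r: LHS [L T^-2], RHS [T^-1] ✗
(B) a = v²/r: LHS [L T^-2], RHS [L T^-2] ✓

Expression (A) a = v/r is dimensionally incorrect.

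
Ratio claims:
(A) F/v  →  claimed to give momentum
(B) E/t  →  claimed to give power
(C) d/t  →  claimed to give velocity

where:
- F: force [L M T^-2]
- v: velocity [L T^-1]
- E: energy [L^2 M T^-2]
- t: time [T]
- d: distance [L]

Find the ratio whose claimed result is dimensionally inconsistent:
(A) F/v does not give momentum

(A) F/v: [M T^-1] ≠ momentum [L M T^-1] ✗
(B) E/t: [L^2 M T^-3] = power [L^2 M T^-3] ✓
(C) d/t: [L T^-1] = velocity [L T^-1] ✓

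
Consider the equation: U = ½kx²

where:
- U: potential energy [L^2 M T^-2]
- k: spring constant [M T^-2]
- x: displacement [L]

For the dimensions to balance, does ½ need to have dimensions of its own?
No

U has dimensions [L^2 M T^-2] and kx² already has dimensions [L^2 M T^-2], so the equation balances without ½ contributing any dimensions. ½ is a pure (dimensionless) number; changing or removing it would not affect dimensional consistency.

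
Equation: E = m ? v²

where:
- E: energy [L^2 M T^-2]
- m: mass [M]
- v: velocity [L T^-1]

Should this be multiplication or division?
multiplication (×): E = m × v²

E [L^2 M T^-2]; m [M]; v² [L^2 T^-2].
m × v² → [L^2 M T^-2] ✓
m ÷ v² → [L^-2 M T^2] ✗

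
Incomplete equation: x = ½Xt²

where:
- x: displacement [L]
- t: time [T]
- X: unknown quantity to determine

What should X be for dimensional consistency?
X = a (acceleration), dimensions [L T^-2]

x has dimensions [L]; the rest of the RHS (½ t²) has dimensions [T^2].
So X must have dimensions [L T^-2] — X = a (acceleration).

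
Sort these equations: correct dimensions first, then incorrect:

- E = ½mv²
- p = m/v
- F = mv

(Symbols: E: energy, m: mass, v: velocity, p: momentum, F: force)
Dimensionally correct: E = ½mv²
Dimensionally incorrect: p = m/v, F = mv
Ordered (correct first, then incorrect): E = ½mv², p = m/v, F = mv

- E = ½mv²: LHS [L^2 M T^-2], RHS [L^2 M T^-2] → correct ✓
- p = m/v: LHS [L M T^-1], RHS [L^-1 M T] → incorrect ✗
- F = mv: LHS [L M T^-2], RHS [L M T^-1] → incorrect ✗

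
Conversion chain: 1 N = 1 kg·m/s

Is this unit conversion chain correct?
The chain is incorrect (it contains an error).

Incorrect: Newton is kg·m/s², not kg·m/s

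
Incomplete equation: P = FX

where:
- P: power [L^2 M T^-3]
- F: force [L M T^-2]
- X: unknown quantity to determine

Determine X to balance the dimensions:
X = v (velocity), dimensions [L T^-1]

P has dimensions [L^2 M T^-3]; the rest of the RHS (F) has dimensions [L M T^-2].
So X must have dimensions [L T^-1] — X = v (velocity).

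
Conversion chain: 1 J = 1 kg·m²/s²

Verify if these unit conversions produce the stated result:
The chain is correct (no errors).

Correct: Joule is defined as kg·m²/s²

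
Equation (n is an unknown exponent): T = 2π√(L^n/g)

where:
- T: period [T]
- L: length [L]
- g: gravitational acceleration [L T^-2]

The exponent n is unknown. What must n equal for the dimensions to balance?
n = 1

T has dimensions [T]; L has dimensions [L].
With n = 1: 2π√(L^1/g) has dimensions [T], matching the LHS ✓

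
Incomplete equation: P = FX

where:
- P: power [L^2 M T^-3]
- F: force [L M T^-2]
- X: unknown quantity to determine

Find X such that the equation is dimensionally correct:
X = v (velocity), dimensions [L T^-1]

P has dimensions [L^2 M T^-3]; the rest of the RHS (F) has dimensions [L M T^-2].
So X must have dimensions [L T^-1] — X = v (velocity).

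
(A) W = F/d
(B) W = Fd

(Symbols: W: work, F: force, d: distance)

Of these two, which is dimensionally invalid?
(A)

(A) W = F/d: LHS [L^2 M T^-2], RHS [M T^-2] ✗
(B) W = Fd: LHS [L^2 M T^-2], RHS [L^2 M T^-2] ✓

Expression (A) W = F/d is dimensionally incorrect.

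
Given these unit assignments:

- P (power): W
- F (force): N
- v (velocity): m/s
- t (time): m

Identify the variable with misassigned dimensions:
t

The variable t (time) should have units s, not m.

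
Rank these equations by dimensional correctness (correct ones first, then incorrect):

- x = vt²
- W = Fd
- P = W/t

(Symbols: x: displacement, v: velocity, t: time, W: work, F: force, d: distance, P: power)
Dimensionally correct: W = Fd, P = W/t
Dimensionally incorrect: x = vt²
Ordered (correct first, then incorrect): W = Fd, P = W/t, x = vt²

- x = vt²: LHS [L], RHS [L T] → incorrect ✗
- W = Fd: LHS [L^2 M T^-2], RHS [L^2 M T^-2] → correct ✓
- P = W/t: LHS [L^2 M T^-3], RHS [L^2 M T^-3] → correct ✓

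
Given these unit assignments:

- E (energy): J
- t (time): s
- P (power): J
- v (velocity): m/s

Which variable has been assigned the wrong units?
P

The variable P (power) should have units W, not J.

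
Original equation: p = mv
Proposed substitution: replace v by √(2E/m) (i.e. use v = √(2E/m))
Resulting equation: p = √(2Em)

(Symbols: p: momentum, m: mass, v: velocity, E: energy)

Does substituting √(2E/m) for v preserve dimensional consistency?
Yes

[v] = [L T^-1] and [√(2E/m)] = [L T^-1]. These match, so the substitution replaces a quantity by one of the same dimensions and the result p = √(2Em) has LHS [L M T^-1] vs RHS [L M T^-1] — still consistent.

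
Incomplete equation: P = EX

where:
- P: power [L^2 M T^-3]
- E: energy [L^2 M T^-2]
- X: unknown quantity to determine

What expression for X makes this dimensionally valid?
X = f (inverse time / frequency (1/t)), dimensions [T^-1]

P has dimensions [L^2 M T^-3]; the rest of the RHS (E) has dimensions [L^2 M T^-2].
So X must have dimensions [T^-1] — X = f (inverse time / frequency (1/t)).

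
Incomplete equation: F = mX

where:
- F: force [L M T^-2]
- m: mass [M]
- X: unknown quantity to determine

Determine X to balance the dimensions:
X = a (acceleration), dimensions [L T^-2]

F has dimensions [L M T^-2]; the rest of the RHS (m) has dimensions [M].
So X must have dimensions [L T^-2] — X = a (acceleration).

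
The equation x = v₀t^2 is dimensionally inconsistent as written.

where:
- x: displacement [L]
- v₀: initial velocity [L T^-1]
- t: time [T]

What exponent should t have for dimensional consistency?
The exponent of t should be 1: x = v₀t

The LHS x has dimensions [L]; t has dimensions [T].
As written, the RHS v₀t^2 (exponent 2 on t) has dimensions [L T], which does not match.
With exponent 1, the RHS v₀t has dimensions [L], matching the LHS.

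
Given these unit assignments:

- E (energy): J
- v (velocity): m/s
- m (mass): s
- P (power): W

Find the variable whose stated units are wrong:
m

The variable m (mass) should have units kg, not s.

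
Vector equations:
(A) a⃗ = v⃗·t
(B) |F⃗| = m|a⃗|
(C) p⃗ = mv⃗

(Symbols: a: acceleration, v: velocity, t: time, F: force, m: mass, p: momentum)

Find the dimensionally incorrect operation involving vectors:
(A) a⃗ = v⃗·t

(A) a⃗ = v⃗·t: LHS [L T^-2], RHS [L] ✗ — acceleration is velocity per time; should be v⃗/t
(B) |F⃗| = m|a⃗|: LHS [L M T^-2], RHS [L M T^-2] ✓ — magnitudes of vectors are scalars
(C) p⃗ = mv⃗: LHS [L M T^-1], RHS [L M T^-1] ✓ — mass (scalar) times velocity (vector)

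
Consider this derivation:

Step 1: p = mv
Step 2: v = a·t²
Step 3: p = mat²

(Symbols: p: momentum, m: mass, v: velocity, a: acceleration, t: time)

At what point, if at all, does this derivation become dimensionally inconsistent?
Step 2

Step 1: p = mv → LHS [L M T^-1], RHS [L M T^-1] ✓
Step 2: v = a·t² → LHS [L T^-1], RHS [L] ✗

The first dimensional inconsistency appears in step 2: v = a·t²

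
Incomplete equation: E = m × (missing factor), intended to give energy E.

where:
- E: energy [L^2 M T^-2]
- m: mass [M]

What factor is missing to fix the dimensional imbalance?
v² (velocity squared), dimensions [L^2 T^-2]

E has dimensions [L^2 M T^-2] and m has dimensions [M].
The missing factor must have dimensions [L^2 M T^-2] / [M] = [L^2 T^-2], i.e. velocity squared (v²).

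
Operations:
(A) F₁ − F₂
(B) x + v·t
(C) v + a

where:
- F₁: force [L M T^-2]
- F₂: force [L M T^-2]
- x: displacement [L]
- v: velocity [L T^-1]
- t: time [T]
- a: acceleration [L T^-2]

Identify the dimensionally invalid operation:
(C) v + a

(A) F₁ − F₂: F₁ [L M T^-2] and F₂ [L M T^-2] — same dimensions ✓
(B) x + v·t: x [L] and v·t [L] — same dimensions ✓
(C) v + a: v [L T^-1] and a [L T^-2] — different dimensions cannot be added/subtracted ✗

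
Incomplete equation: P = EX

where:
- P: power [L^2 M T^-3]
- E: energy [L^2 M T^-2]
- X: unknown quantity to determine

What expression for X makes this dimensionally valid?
X = f (inverse time / frequency (1/t)), dimensions [T^-1]

P has dimensions [L^2 M T^-3]; the rest of the RHS (E) has dimensions [L^2 M T^-2].
So X must have dimensions [T^-1] — X = f (inverse time / frequency (1/t)).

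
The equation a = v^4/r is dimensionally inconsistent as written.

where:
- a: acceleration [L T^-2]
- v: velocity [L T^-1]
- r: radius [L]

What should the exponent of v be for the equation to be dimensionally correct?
The exponent of v should be 2: a = v^2/r

The LHS a has dimensions [L T^-2]; v has dimensions [L T^-1].
As written, the RHS v^4/r (exponent 4 on v) has dimensions [L^3 T^-4], which does not match.
With exponent 2, the RHS v^2/r has dimensions [L T^-2], matching the LHS.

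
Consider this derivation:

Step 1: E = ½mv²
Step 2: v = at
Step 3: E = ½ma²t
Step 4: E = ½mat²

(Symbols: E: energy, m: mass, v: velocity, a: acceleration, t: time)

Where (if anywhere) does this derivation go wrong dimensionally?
Step 3

Step 1: E = ½mv² → LHS [L^2 M T^-2], RHS [L^2 M T^-2] ✓
Step 2: v = at → LHS [L T^-1], RHS [L T^-1] ✓
Step 3: E = ½ma²t → LHS [L^2 M T^-2], RHS [L^2 M T^-3] ✗

The first dimensional inconsistency appears in step 3: E = ½ma²t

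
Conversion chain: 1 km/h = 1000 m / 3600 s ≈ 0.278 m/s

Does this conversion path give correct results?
The chain is correct (no errors).

Correct: 1 km = 1000 m, 1 h = 3600 s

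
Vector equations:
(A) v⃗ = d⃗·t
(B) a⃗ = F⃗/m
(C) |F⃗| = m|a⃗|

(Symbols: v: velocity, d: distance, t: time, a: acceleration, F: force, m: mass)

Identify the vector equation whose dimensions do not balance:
(A) v⃗ = d⃗·t

(A) v⃗ = d⃗·t: LHS [L T^-1], RHS [L T] ✗ — velocity is displacement per time; should be d⃗/t
(B) a⃗ = F⃗/m: LHS [L T^-2], RHS [L T^-2] ✓ — force (vector) divided by mass (scalar)
(C) |F⃗| = m|a⃗|: LHS [L M T^-2], RHS [L M T^-2] ✓ — magnitudes of vectors are scalars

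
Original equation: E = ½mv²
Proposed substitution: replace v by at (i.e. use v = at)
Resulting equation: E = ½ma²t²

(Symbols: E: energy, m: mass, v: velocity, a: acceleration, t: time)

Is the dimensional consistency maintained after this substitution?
Yes

[v] = [L T^-1] and [at] = [L T^-1]. These match, so the substitution replaces a quantity by one of the same dimensions and the result E = ½ma²t² has LHS [L^2 M T^-2] vs RHS [L^2 M T^-2] — still consistent.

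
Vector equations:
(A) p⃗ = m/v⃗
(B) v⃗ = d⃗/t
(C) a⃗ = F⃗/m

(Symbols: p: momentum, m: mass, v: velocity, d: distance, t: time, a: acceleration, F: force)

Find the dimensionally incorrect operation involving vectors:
(A) p⃗ = m/v⃗

(A) p⃗ = m/v⃗: LHS [L M T^-1], RHS [L^-1 M T] ✗ — momentum is mass times velocity; should be mv⃗ (and division by a vector is undefined)
(B) v⃗ = d⃗/t: LHS [L T^-1], RHS [L T^-1] ✓ — displacement (vector) divided by time (scalar)
(C) a⃗ = F⃗/m: LHS [L T^-2], RHS [L T^-2] ✓ — force (vector) divided by mass (scalar)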